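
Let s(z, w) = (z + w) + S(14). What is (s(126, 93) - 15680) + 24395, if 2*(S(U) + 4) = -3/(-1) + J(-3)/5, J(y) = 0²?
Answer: 17863/2 ≈ 8931.5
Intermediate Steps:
J(y) = 0
S(U) = -5/2 (S(U) = -4 + (-3/(-1) + 0/5)/2 = -4 + (-3*(-1) + 0*(⅕))/2 = -4 + (3 + 0)/2 = -4 + (½)*3 = -4 + 3/2 = -5/2)
s(z, w) = -5/2 + w + z (s(z, w) = (z + w) - 5/2 = (w + z) - 5/2 = -5/2 + w + z)
(s(126, 93) - 15680) + 24395 = ((-5/2 + 93 + 126) - 15680) + 24395 = (433/2 - 15680) + 24395 = -30927/2 + 24395 = 17863/2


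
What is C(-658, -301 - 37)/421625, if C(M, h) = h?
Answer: -338/421625 ≈ -0.00080166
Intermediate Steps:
C(-658, -301 - 37)/421625 = (-301 - 37)/421625 = -338*1/421625 = -338/421625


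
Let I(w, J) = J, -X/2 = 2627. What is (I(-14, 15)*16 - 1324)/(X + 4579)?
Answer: 1084/675 ≈ 1.6059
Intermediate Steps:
X = -5254 (X = -2*2627 = -5254)
(I(-14, 15)*16 - 1324)/(X + 4579) = (15*16 - 1324)/(-5254 + 4579) = (240 - 1324)/(-675) = -1084*(-1/675) = 1084/675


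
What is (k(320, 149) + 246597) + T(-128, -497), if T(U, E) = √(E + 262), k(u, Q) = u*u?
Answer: 348997 + I*√235 ≈ 3.49e+5 + 15.33*I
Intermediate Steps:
k(u, Q) = u²
T(U, E) = √(262 + E)
(k(320, 149) + 246597) + T(-128, -497) = (320² + 246597) + √(262 - 497) = (102400 + 246597) + √(-235) = 348997 + I*√235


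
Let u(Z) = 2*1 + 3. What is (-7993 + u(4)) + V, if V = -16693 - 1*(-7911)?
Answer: -16770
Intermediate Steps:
V = -8782 (V = -16693 + 7911 = -8782)
u(Z) = 5 (u(Z) = 2 + 3 = 5)
(-7993 + u(4)) + V = (-7993 + 5) - 8782 = -7988 - 8782 = -16770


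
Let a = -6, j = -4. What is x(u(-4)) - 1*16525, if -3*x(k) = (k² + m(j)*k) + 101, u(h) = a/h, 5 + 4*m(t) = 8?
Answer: -397435/24 ≈ -16560.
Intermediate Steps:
m(t) = ¾ (m(t) = -5/4 + (¼)*8 = -5/4 + 2 = ¾)
u(h) = -6/h
x(k) = -101/3 - k²/3 - k/4 (x(k) = -((k² + 3*k/4) + 101)/3 = -(101 + k² + 3*k/4)/3 = -101/3 - k²/3 - k/4)
x(u(-4)) - 1*16525 = (-101/3 - (-6/(-4))²/3 - (-3)/(2*(-4))) - 1*16525 = (-101/3 - (-6*(-¼))²/3 - (-3)*(-1)/(2*4)) - 16525 = (-101/3 - (3/2)²/3 - ¼*3/2) - 16525 = (-101/3 - ⅓*9/4 - 3/8) - 16525 = (-101/3 - ¾ - 3/8) - 16525 = -835/24 - 16525 = -397435/24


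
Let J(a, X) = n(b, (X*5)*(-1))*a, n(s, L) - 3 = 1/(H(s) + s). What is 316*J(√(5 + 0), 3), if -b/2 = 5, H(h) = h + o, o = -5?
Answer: 23384*√5/25 ≈ 2091.5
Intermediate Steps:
H(h) = -5 + h (H(h) = h - 5 = -5 + h)
b = -10 (b = -2*5 = -10)
n(s, L) = 3 + 1/(-5 + 2*s) (n(s, L) = 3 + 1/((-5 + s) + s) = 3 + 1/(-5 + 2*s))
J(a, X) = 74*a/25 (J(a, X) = (2*(-7 + 3*(-10))/(-5 + 2*(-10)))*a = (2*(-7 - 30)/(-5 - 20))*a = (2*(-37)/(-25))*a = (2*(-1/25)*(-37))*a = 74*a/25)
316*J(√(5 + 0), 3) = 316*(74*√(5 + 0)/25) = 316*(74*√5/25) = 23384*√5/25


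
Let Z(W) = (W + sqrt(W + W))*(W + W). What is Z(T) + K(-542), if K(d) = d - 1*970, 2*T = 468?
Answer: 108000 + 2808*sqrt(13) ≈ 1.1812e+5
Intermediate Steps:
T = 234 (T = (1/2)*468 = 234)
K(d) = -970 + d (K(d) = d - 970 = -970 + d)
Z(W) = 2*W*(W + sqrt(2)*sqrt(W)) (Z(W) = (W + sqrt(2*W))*(2*W) = (W + sqrt(2)*sqrt(W))*(2*W) = 2*W*(W + sqrt(2)*sqrt(W)))
Z(T) + K(-542) = (2*234**2 + 2*sqrt(2)*234**(3/2)) + (-970 - 542) = (2*54756 + 2*sqrt(2)*(702*sqrt(26))) - 1512 = (109512 + 2808*sqrt(13)) - 1512 = 108000 + 2808*sqrt(13)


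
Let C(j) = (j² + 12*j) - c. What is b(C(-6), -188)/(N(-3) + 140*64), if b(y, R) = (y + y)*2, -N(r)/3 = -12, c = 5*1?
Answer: -41/2249 ≈ -0.018230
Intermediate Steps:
c = 5
N(r) = 36 (N(r) = -3*(-12) = 36)
C(j) = -5 + j² + 12*j (C(j) = (j² + 12*j) - 1*5 = (j² + 12*j) - 5 = -5 + j² + 12*j)
b(y, R) = 4*y (b(y, R) = (2*y)*2 = 4*y)
b(C(-6), -188)/(N(-3) + 140*64) = (4*(-5 + (-6)² + 12*(-6)))/(36 + 140*64) = (4*(-5 + 36 - 72))/(36 + 8960) = (4*(-41))/8996 = -164*1/8996 = -41/2249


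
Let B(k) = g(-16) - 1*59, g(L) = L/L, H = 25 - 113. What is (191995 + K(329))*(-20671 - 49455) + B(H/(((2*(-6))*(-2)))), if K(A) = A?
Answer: -13486912882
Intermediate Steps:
H = -88
g(L) = 1
B(k) = -58 (B(k) = 1 - 1*59 = 1 - 59 = -58)
(191995 + K(329))*(-20671 - 49455) + B(H/(((2*(-6))*(-2)))) = (191995 + 329)*(-20671 - 49455) - 58 = 192324*(-70126) - 58 = -13486912824 - 58 = -13486912882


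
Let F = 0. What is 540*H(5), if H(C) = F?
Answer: 0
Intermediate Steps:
H(C) = 0
540*H(5) = 540*0 = 0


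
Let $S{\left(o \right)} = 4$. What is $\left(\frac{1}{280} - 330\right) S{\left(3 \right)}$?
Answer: $- \frac{92399}{70} \approx -1320.0$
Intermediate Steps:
$\left(\frac{1}{280} - 330\right) S{\left(3 \right)} = \left(\frac{1}{280} - 330\right) 4 = \left(- \frac{92399}{280}\right) 4 = - \frac{92399}{70}$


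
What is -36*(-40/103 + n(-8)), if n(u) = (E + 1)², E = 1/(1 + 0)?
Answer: -13392/103 ≈ -130.02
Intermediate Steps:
E = 1 (E = 1/1 = 1)
n(u) = 4 (n(u) = (1 + 1)² = 2² = 4)
-36*(-40/103 + n(-8)) = -36*(-40/103 + 4) = -36*372/103 = -13392/103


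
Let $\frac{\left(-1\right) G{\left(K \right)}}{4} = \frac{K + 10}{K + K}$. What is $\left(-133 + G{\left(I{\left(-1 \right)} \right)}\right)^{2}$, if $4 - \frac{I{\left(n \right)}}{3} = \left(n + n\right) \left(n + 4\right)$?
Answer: $\frac{165649}{9} \approx 18405.0$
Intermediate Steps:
$I{\left(n \right)} = 12 - 6 n \left(4 + n\right)$ ($I{\left(n \right)} = 12 - 3 \left(n + n\right) \left(n + 4\right) = 12 - 3 \cdot 2 n \left(4 + n\right) = 12 - 6 n \left(4 + n\right)$)
$G{\left(K \right)} = - \frac{2 \left(10 + K\right)}{K}$ ($G{\left(K \right)} = - 4 \frac{K + 10}{K + K} = - 4 \frac{10 + K}{2 K} = - \frac{2 \left(10 + K\right)}{K}$)
$\left(-133 + G{\left(I{\left(-1 \right)} \right)}\right)^{2} = \left(-133 - \left(2 + \frac{20}{12 - -24 - 6 \left(-1\right)^{2}}\right)\right)^{2} = \left(-133 - \left(2 + \frac{20}{12 + 24 - 6}\right)\right)^{2} = \left(-133 - \left(2 + \frac{20}{30}\right)\right)^{2} = \left(-133 - \frac{8}{3}\right)^{2} = \left(- \frac{407}{3}\right)^{2} = \frac{165649}{9}$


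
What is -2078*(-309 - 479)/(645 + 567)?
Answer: 409366/303 ≈ 1351.0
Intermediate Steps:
-2078*(-309 - 479)/(645 + 567) = -(-1637464)/1212 = -2078*(-197/303) = 409366/303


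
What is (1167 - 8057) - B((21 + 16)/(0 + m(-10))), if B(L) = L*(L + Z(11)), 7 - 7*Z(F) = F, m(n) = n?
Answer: -4834063/700 ≈ -6905.8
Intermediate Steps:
Z(F) = 1 - F/7
B(L) = L*(-4/7 + L) (B(L) = L*(L + (1 - ⅐*11)) = L*(L + (1 - 11/7)) = L*(L - 4/7) = L*(-4/7 + L))
(1167 - 8057) - B((21 + 16)/(0 + m(-10))) = (1167 - 8057) - (21 + 16)/(0 - 10)*(-4 + 7*((21 + 16)/(0 - 10)))/7 = -6890 - 37/(-10)*(-4 + 7*(37/(-10)))/7 = -6890 - 37*(-⅒)*(-4 + 7*(37*(-⅒)))/7 = -6890 - (-37)*(-4 + 7*(-37/10))/(7*10) = -6890 - (-37)*(-4 - 259/10)/(7*10) = -6890 - (-37)*(-299)/(7*10*10) = -6890 - 1*11063/700 = -6890 - 11063/700 = -4834063/700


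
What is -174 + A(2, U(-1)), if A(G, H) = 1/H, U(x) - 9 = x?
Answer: -1391/8 ≈ -173.88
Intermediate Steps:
U(x) = 9 + x
-174 + A(2, U(-1)) = -174 + 1/(9 - 1) = -174 + 1/8 = -174 + ⅛ = -1391/8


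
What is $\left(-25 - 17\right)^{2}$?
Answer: $1764$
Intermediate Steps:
$\left(-25 - 17\right)^{2} = \left(-42\right)^{2} = 1764$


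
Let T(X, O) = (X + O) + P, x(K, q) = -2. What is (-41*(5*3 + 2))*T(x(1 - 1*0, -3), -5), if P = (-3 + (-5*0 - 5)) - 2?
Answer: 11849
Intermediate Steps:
P = -10 (P = (-3 + (0 - 5)) - 2 = (-3 - 5) - 2 = -8 - 2 = -10)
T(X, O) = -10 + O + X (T(X, O) = (X + O) - 10 = (O + X) - 10 = -10 + O + X)
(-41*(5*3 + 2))*T(x(1 - 1*0, -3), -5) = (-41*(5*3 + 2))*(-10 - 5 - 2) = -41*(15 + 2)*(-17) = -41*17*(-17) = -697*(-17) = 11849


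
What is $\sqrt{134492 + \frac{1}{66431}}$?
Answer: $\frac{\sqrt{593523654298843}}{66431} \approx 366.73$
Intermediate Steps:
$\sqrt{134492 + \frac{1}{66431}} = \sqrt{\frac{8934438053}{66431}} = \frac{\sqrt{593523654298843}}{66431}$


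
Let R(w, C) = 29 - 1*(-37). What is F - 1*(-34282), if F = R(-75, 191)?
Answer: 34348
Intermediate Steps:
R(w, C) = 66 (R(w, C) = 29 + 37 = 66)
F = 66
F - 1*(-34282) = 66 - 1*(-34282) = 66 + 34282 = 34348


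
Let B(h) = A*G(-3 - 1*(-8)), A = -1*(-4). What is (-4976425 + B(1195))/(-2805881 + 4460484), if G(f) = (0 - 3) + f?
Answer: -25261/8399 ≈ -3.0076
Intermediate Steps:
A = 4
G(f) = -3 + f
B(h) = 8 (B(h) = 4*(-3 + (-3 - 1*(-8))) = 4*(-3 + (-3 + 8)) = 4*(-3 + 5) = 4*2 = 8)
(-4976425 + B(1195))/(-2805881 + 4460484) = (-4976425 + 8)/(-2805881 + 4460484) = -4976417/1654603 = -4976417*1/1654603 = -25261/8399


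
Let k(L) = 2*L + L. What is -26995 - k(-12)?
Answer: -26959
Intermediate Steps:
k(L) = 3*L
-26995 - k(-12) = -26995 - 3*(-12) = -26995 - 1*(-36) = -26995 + 36 = -26959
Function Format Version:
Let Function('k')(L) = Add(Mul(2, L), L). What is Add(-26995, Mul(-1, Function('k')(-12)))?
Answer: -26959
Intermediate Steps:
Function('k')(L) = Mul(3, L)
Add(-26995, Mul(-1, Function('k')(-12))) = Add(-26995, Mul(-1, Mul(3, -12))) = Add(-26995, Mul(-1, -36)) = Add(-26995, 36) = -26959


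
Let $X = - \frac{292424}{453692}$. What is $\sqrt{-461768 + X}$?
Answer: $\frac{i \sqrt{5940550604852310}}{113423} \approx 679.54 i$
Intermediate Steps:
$X = - \frac{73106}{113423}$ ($X = \left(-292424\right) \frac{1}{453692} = - \frac{73106}{113423} \approx -0.64454$)
$\sqrt{-461768 + X} = \sqrt{-461768 - \frac{73106}{113423}} = \sqrt{- \frac{52375184970}{113423}} = \frac{i \sqrt{5940550604852310}}{113423}$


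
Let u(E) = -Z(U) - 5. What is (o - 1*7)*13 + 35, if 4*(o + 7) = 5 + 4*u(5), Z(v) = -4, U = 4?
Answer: -575/4 ≈ -143.75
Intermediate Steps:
u(E) = -1 (u(E) = -1*(-4) - 5 = 4 - 5 = -1)
o = -27/4 (o = -7 + (5 + 4*(-1))/4 = -7 + (5 - 4)/4 = -7 + (¼)*1 = -7 + ¼ = -27/4 ≈ -6.7500)
(o - 1*7)*13 + 35 = (-27/4 - 1*7)*13 + 35 = (-27/4 - 7)*13 + 35 = -55/4*13 + 35 = -715/4 + 35 = -575/4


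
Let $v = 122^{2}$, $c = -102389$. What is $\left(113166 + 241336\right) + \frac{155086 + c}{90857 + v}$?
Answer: $\frac{37485448679}{105741} \approx 3.545 \cdot 10^{5}$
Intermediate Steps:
$v = 14884$
$\left(113166 + 241336\right) + \frac{155086 + c}{90857 + v} = \left(113166 + 241336\right) + \frac{155086 - 102389}{90857 + 14884} = 354502 + \frac{52697}{105741} = \frac{37485448679}{105741}$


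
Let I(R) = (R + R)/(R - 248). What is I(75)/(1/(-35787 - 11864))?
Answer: 7147650/173 ≈ 41316.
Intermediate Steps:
I(R) = 2*R/(-248 + R) (I(R) = (2*R)/(-248 + R) = 2*R/(-248 + R))
I(75)/(1/(-35787 - 11864)) = (2*75/(-248 + 75))/(1/(-35787 - 11864)) = (2*75/(-173))/(1/(-47651)) = (2*75*(-1/173))/(-1/47651) = -150/173*(-47651) = 7147650/173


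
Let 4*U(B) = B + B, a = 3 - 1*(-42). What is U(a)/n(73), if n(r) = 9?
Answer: 5/2 ≈ 2.5000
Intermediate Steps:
a = 45 (a = 3 + 42 = 45)
U(B) = B/2 (U(B) = (B + B)/4 = (2*B)/4 = B/2)
U(a)/n(73) = ((1/2)*45)/9 = (45/2)*(1/9) = 5/2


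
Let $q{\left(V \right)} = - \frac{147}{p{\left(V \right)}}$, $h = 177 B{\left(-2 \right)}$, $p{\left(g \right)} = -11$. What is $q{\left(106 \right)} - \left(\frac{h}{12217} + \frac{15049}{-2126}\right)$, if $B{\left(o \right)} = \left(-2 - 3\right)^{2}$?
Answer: $\frac{5736988187}{285706762} \approx 20.08$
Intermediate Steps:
$B{\left(o \right)} = 25$ ($B{\left(o \right)} = \left(-5\right)^{2} = 25$)
$h = 4425$ ($h = 177 \cdot 25 = 4425$)
$q{\left(V \right)} = \frac{147}{11}$ ($q{\left(V \right)} = - \frac{147}{-11} = \left(-147\right) \left(- \frac{1}{11}\right) = \frac{147}{11}$)
$q{\left(106 \right)} - \left(\frac{h}{12217} + \frac{15049}{-2126}\right) = \frac{147}{11} - \left(\frac{4425}{12217} + \frac{15049}{-2126}\right) = \frac{147}{11} - \left(4425 \cdot \frac{1}{12217} + 15049 \left(- \frac{1}{2126}\right)\right) = \frac{147}{11} - \left(\frac{4425}{12217} - \frac{15049}{2126}\right) = \frac{147}{11} - - \frac{174446083}{25973342} = \frac{147}{11} + \frac{174446083}{25973342} = \frac{5736988187}{285706762}$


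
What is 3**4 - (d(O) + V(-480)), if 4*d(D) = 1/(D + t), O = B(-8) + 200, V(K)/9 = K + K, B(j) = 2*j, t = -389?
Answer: 7151221/820 ≈ 8721.0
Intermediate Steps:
V(K) = 18*K (V(K) = 9*(K + K) = 9*(2*K) = 18*K)
O = 184 (O = 2*(-8) + 200 = -16 + 200 = 184)
d(D) = 1/(4*(-389 + D)) (d(D) = 1/(4*(D - 389)) = 1/(4*(-389 + D)))
3**4 - (d(O) + V(-480)) = 3**4 - (1/(4*(-389 + 184)) + 18*(-480)) = 81 - ((1/4)/(-205) - 8640) = 81 - ((1/4)*(-1/205) - 8640) = 81 - (-1/820 - 8640) = 81 - 1*(-7084801/820) = 81 + 7084801/820 = 7151221/820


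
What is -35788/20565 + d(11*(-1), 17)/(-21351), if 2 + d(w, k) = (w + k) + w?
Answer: -254655211/146361105 ≈ -1.7399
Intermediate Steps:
d(w, k) = -2 + k + 2*w (d(w, k) = -2 + ((w + k) + w) = -2 + ((k + w) + w) = -2 + (k + 2*w) = -2 + k + 2*w)
-35788/20565 + d(11*(-1), 17)/(-21351) = -35788/20565 + (-2 + 17 + 2*(11*(-1)))/(-21351) = -35788*1/20565 + (-2 + 17 + 2*(-11))*(-1/21351) = -35788/20565 + (-2 + 17 - 22)*(-1/21351) = -35788/20565 - 7*(-1/21351) = -35788/20565 + 7/21351 = -254655211/146361105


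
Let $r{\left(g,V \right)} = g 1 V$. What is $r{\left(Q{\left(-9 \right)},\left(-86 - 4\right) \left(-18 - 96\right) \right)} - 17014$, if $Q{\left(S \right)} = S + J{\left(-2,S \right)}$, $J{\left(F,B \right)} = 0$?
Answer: $-109354$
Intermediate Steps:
$Q{\left(S \right)} = S$ ($Q{\left(S \right)} = S + 0 = S$)
$r{\left(g,V \right)} = V g$ ($r{\left(g,V \right)} = g V = V g$)
$r{\left(Q{\left(-9 \right)},\left(-86 - 4\right) \left(-18 - 96\right) \right)} - 17014 = \left(-86 - 4\right) \left(-18 - 96\right) \left(-9\right) - 17014 = \left(-90\right) \left(-114\right) \left(-9\right) - 17014 = 10260 \left(-9\right) - 17014 = -92340 - 17014 = -109354$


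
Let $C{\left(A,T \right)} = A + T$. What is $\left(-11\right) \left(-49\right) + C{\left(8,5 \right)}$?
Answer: $552$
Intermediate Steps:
$\left(-11\right) \left(-49\right) + C{\left(8,5 \right)} = \left(-11\right) \left(-49\right) + \left(8 + 5\right) = 539 + 13 = 552$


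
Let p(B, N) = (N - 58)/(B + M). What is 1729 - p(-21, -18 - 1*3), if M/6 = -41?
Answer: 461564/267 ≈ 1728.7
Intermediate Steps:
M = -246 (M = 6*(-41) = -246)
p(B, N) = (-58 + N)/(-246 + B) (p(B, N) = (N - 58)/(B - 246) = (-58 + N)/(-246 + B))
1729 - p(-21, -18 - 1*3) = 1729 - (-58 + (-18 - 1*3))/(-246 - 21) = 1729 - (-58 + (-18 - 3))/(-267) = 1729 - (-1)*(-58 - 21)/267 = 1729 - (-1)*(-79)/267 = 1729 - 1*79/267 = 1729 - 79/267 = 461564/267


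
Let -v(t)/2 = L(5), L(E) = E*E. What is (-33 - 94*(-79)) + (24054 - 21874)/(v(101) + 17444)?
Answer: 64298011/8697 ≈ 7393.1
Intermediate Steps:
L(E) = E**2
v(t) = -50 (v(t) = -2*5**2 = -2*25 = -50)
(-33 - 94*(-79)) + (24054 - 21874)/(v(101) + 17444) = (-33 - 94*(-79)) + (24054 - 21874)/(-50 + 17444) = (-33 + 7426) + 2180/17394 = 7393 + 2180*(1/17394) = 7393 + 1090/8697 = 64298011/8697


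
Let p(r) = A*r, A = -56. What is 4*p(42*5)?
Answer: -47040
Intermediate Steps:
p(r) = -56*r
4*p(42*5) = 4*(-2352*5) = 4*(-56*210) = 4*(-11760) = -47040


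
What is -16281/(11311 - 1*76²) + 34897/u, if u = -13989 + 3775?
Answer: -13312927/2093870 ≈ -6.3580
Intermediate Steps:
u = -10214
-16281/(11311 - 1*76²) + 34897/u = -16281/(11311 - 1*76²) + 34897/(-10214) = -16281/(11311 - 1*5776) + 34897*(-1/10214) = -16281/(11311 - 5776) - 34897/10214 = -16281/5535 - 34897/10214 = -16281*1/5535 - 34897/10214 = -603/205 - 34897/10214 = -13312927/2093870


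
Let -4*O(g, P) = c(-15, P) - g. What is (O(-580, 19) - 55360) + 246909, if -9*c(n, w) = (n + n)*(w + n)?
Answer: 574202/3 ≈ 1.9140e+5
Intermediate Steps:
c(n, w) = -2*n*(n + w)/9 (c(n, w) = -(n + n)*(w + n)/9 = -2*n*(n + w)/9)
O(g, P) = 25/2 - 5*P/6 + g/4 (O(g, P) = -(-2/9*(-15)*(-15 + P) - g)/4 = -((-50 + 10*P/3) - g)/4 = -(-50 - g + 10*P/3)/4 = 25/2 - 5*P/6 + g/4)
(O(-580, 19) - 55360) + 246909 = ((25/2 - ⅚*19 + (¼)*(-580)) - 55360) + 246909 = ((25/2 - 95/6 - 145) - 55360) + 246909 = (-445/3 - 55360) + 246909 = -166525/3 + 246909 = 574202/3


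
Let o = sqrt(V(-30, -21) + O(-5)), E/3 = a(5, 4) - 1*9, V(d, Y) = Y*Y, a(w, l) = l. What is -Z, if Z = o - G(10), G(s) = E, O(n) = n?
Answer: -15 - 2*sqrt(109) ≈ -35.881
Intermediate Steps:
V(d, Y) = Y**2
E = -15 (E = 3*(4 - 1*9) = 3*(4 - 9) = 3*(-5) = -15)
G(s) = -15
o = 2*sqrt(109) (o = sqrt((-21)**2 - 5) = sqrt(441 - 5) = sqrt(436) = 2*sqrt(109) ≈ 20.881)
Z = 15 + 2*sqrt(109) (Z = 2*sqrt(109) - 1*(-15) = 2*sqrt(109) + 15 = 15 + 2*sqrt(109) ≈ 35.881)
-Z = -(15 + 2*sqrt(109)) = -15 - 2*sqrt(109)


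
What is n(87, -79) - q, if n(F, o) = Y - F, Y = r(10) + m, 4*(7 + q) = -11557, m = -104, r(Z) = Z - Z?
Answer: 10821/4 ≈ 2705.3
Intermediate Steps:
r(Z) = 0
q = -11585/4 (q = -7 + (1/4)*(-11557) = -7 - 11557/4 = -11585/4 ≈ -2896.3)
Y = -104 (Y = 0 - 104 = -104)
n(F, o) = -104 - F
n(87, -79) - q = (-104 - 1*87) - 1*(-11585/4) = (-104 - 87) + 11585/4 = -191 + 11585/4 = 10821/4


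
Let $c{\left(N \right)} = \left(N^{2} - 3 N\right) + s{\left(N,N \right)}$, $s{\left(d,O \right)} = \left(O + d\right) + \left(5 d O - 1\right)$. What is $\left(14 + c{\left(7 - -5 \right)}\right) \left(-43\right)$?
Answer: $-37195$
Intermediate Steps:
$s{\left(d,O \right)} = -1 + O + d + 5 O d$ ($s{\left(d,O \right)} = \left(O + d\right) + \left(5 O d - 1\right) = \left(O + d\right) + \left(-1 + 5 O d\right) = -1 + O + d + 5 O d$)
$c{\left(N \right)} = -1 - N + 6 N^{2}$ ($c{\left(N \right)} = \left(N^{2} - 3 N\right) + \left(-1 + N + N + 5 N N\right) = \left(N^{2} - 3 N\right) + \left(-1 + N + N + 5 N^{2}\right) = \left(N^{2} - 3 N\right) + \left(-1 + 2 N + 5 N^{2}\right) = -1 - N + 6 N^{2}$)
$\left(14 + c{\left(7 - -5 \right)}\right) \left(-43\right) = \left(14 - \left(8 + 5 - 6 \left(7 - -5\right)^{2}\right)\right) \left(-43\right) = \left(14 - \left(13 - 6 \left(7 + 5\right)^{2}\right)\right) \left(-43\right) = \left(14 - \left(13 - 864\right)\right) \left(-43\right) = \left(14 - -851\right) \left(-43\right) = \left(14 + 851\right) \left(-43\right) = 865 \left(-43\right) = -37195$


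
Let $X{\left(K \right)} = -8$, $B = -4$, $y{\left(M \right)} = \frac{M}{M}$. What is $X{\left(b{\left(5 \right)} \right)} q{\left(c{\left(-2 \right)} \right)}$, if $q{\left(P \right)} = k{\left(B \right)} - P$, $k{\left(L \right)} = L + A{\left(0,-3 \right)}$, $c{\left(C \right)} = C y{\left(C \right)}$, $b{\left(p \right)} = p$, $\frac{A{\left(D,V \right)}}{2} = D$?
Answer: $16$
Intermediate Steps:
$y{\left(M \right)} = 1$
$A{\left(D,V \right)} = 2 D$
$c{\left(C \right)} = C$ ($c{\left(C \right)} = C 1 = C$)
$k{\left(L \right)} = L$ ($k{\left(L \right)} = L + 2 \cdot 0 = L + 0 = L$)
$q{\left(P \right)} = -4 - P$
$X{\left(b{\left(5 \right)} \right)} q{\left(c{\left(-2 \right)} \right)} = - 8 \left(-4 - -2\right) = - 8 \left(-4 + 2\right) = \left(-8\right) \left(-2\right) = 16$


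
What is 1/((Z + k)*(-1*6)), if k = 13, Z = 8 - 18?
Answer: -1/18 ≈ -0.055556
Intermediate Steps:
Z = -10
1/((Z + k)*(-1*6)) = 1/((-10 + 13)*(-1*6)) = 1/(3*(-6)) = 1/(-18) = -1/18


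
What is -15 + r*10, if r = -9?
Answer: -105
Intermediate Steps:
-15 + r*10 = -15 - 9*10 = -15 - 90 = -105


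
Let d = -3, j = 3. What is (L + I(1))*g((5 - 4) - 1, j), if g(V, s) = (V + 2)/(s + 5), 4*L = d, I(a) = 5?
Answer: 17/16 ≈ 1.0625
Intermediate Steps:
L = -¾ (L = (¼)*(-3) = -¾ ≈ -0.75000)
g(V, s) = (2 + V)/(5 + s)
(L + I(1))*g((5 - 4) - 1, j) = (-¾ + 5)*((2 + ((5 - 4) - 1))/(5 + 3)) = 17*((2 + (1 - 1))/8)/4 = 17*((2 + 0)/8)/4 = 17*((⅛)*2)/4 = (17/4)*(¼) = 17/16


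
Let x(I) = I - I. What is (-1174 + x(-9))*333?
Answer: -390942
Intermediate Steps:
x(I) = 0
(-1174 + x(-9))*333 = (-1174 + 0)*333 = -1174*333 = -390942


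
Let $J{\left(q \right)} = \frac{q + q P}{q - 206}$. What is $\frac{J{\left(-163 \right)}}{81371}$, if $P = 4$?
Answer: $\frac{815}{30025899} \approx 2.7143 \cdot 10^{-5}$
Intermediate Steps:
$J{\left(q \right)} = \frac{5 q}{-206 + q}$ ($J{\left(q \right)} = \frac{q + q 4}{q - 206} = \frac{q + 4 q}{-206 + q} = \frac{5 q}{-206 + q}$)
$\frac{J{\left(-163 \right)}}{81371} = \frac{5 \left(-163\right) \frac{1}{-206 - 163}}{81371} = 5 \left(-163\right) \frac{1}{-369} \cdot \frac{1}{81371} = 5 \left(-163\right) \left(- \frac{1}{369}\right) \frac{1}{81371} = \frac{815}{369} \cdot \frac{1}{81371} = \frac{815}{30025899}$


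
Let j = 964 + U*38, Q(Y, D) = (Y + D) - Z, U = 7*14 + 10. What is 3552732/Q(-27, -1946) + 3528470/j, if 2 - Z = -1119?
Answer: -253148557/560014 ≈ -452.04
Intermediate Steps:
Z = 1121 (Z = 2 - 1*(-1119) = 2 + 1119 = 1121)
U = 108 (U = 98 + 10 = 108)
Q(Y, D) = -1121 + D + Y (Q(Y, D) = (Y + D) - 1*1121 = (D + Y) - 1121 = -1121 + D + Y)
j = 5068 (j = 964 + 108*38 = 964 + 4104 = 5068)
3552732/Q(-27, -1946) + 3528470/j = 3552732/(-1121 - 1946 - 27) + 3528470/5068 = 3552732/(-3094) + 3528470*(1/5068) = 3552732*(-1/3094) + 1764235/2534 = -1776366/1547 + 1764235/2534 = -253148557/560014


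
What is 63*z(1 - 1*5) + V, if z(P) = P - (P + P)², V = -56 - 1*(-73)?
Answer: -4267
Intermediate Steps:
V = 17 (V = -56 + 73 = 17)
z(P) = P - 4*P² (z(P) = P - (2*P)² = P - 4*P²)
63*z(1 - 1*5) + V = 63*((1 - 1*5)*(1 - 4*(1 - 1*5))) + 17 = 63*((1 - 5)*(1 - 4*(1 - 5))) + 17 = 63*(-4*(1 - 4*(-4))) + 17 = 63*(-4*(1 + 16)) + 17 = 63*(-4*17) + 17 = 63*(-68) + 17 = -4284 + 17 = -4267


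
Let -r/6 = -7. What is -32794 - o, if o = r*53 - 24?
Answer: -34996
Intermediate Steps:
r = 42 (r = -6*(-7) = 42)
o = 2202 (o = 42*53 - 24 = 2226 - 24 = 2202)
-32794 - o = -32794 - 1*2202 = -32794 - 2202 = -34996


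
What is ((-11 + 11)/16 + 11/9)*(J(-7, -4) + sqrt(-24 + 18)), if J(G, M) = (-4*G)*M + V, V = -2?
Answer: -418/3 + 11*I*sqrt(6)/9 ≈ -139.33 + 2.9938*I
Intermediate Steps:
J(G, M) = -2 - 4*G*M (J(G, M) = (-4*G)*M - 2 = -4*G*M - 2 = -2 - 4*G*M)
((-11 + 11)/16 + 11/9)*(J(-7, -4) + sqrt(-24 + 18)) = ((-11 + 11)/16 + 11/9)*((-2 - 4*(-7)*(-4)) + sqrt(-24 + 18)) = (0*(1/16) + 11*(1/9))*((-2 - 112) + sqrt(-6)) = (0 + 11/9)*(-114 + I*sqrt(6)) = 11*(-114 + I*sqrt(6))/9 = -418/3 + 11*I*sqrt(6)/9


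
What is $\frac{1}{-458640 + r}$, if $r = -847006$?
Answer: $- \frac{1}{1305646} \approx -7.659 \cdot 10^{-7}$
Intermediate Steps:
$\frac{1}{-458640 + r} = \frac{1}{-458640 - 847006} = \frac{1}{-1305646} = - \frac{1}{1305646}$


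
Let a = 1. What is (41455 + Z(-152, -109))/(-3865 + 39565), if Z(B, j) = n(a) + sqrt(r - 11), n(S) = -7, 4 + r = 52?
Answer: 3454/2975 + sqrt(37)/35700 ≈ 1.1612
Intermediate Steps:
r = 48 (r = -4 + 52 = 48)
Z(B, j) = -7 + sqrt(37) (Z(B, j) = -7 + sqrt(48 - 11) = -7 + sqrt(37))
(41455 + Z(-152, -109))/(-3865 + 39565) = (41455 + (-7 + sqrt(37)))/(-3865 + 39565) = (41448 + sqrt(37))/35700 = (41448 + sqrt(37))*(1/35700) = 3454/2975 + sqrt(37)/35700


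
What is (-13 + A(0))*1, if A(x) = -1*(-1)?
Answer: -12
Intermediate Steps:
A(x) = 1
(-13 + A(0))*1 = (-13 + 1)*1 = -12*1 = -12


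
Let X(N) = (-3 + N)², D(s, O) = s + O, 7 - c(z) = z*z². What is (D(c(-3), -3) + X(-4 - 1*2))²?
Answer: 12544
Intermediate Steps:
c(z) = 7 - z³ (c(z) = 7 - z*z² = 7 - z³)
D(s, O) = O + s
(D(c(-3), -3) + X(-4 - 1*2))² = ((-3 + (7 - 1*(-3)³)) + (-3 + (-4 - 1*2))²)² = ((-3 + (7 - 1*(-27))) + (-3 + (-4 - 2))²)² = ((-3 + (7 + 27)) + (-3 - 6)²)² = ((-3 + 34) + (-9)²)² = (31 + 81)² = 112² = 12544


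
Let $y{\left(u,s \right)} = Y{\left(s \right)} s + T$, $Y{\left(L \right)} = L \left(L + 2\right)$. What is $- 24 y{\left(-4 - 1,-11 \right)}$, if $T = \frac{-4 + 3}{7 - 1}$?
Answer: $26140$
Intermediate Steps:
$Y{\left(L \right)} = L \left(2 + L\right)$
$T = - \frac{1}{6} \approx -0.16667$
$y{\left(u,s \right)} = - \frac{1}{6} + s^{2} \left(2 + s\right)$ ($y{\left(u,s \right)} = s \left(2 + s\right) s - \frac{1}{6} = s^{2} \left(2 + s\right) - \frac{1}{6} = - \frac{1}{6} + s^{2} \left(2 + s\right)$)
$- 24 y{\left(-4 - 1,-11 \right)} = - 24 \left(- \frac{1}{6} + \left(-11\right)^{2} \left(2 - 11\right)\right) = - 24 \left(- \frac{1}{6} + 121 \left(-9\right)\right) = - 24 \left(- \frac{1}{6} - 1089\right) = \left(-24\right) \left(- \frac{6535}{6}\right) = 26140$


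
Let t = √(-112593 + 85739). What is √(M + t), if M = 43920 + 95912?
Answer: √(139832 + I*√26854) ≈ 373.94 + 0.219*I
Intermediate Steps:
t = I*√26854 (t = √(-26854) = I*√26854 ≈ 163.87*I)
M = 139832
√(M + t) = √(139832 + I*√26854)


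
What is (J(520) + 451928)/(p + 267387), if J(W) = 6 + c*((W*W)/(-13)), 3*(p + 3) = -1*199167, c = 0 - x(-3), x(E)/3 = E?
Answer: 264734/200995 ≈ 1.3171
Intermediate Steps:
x(E) = 3*E
c = 9 (c = 0 - 3*(-3) = 0 - 1*(-9) = 0 + 9 = 9)
p = -66392 (p = -3 + (-1*199167)/3 = -3 + (⅓)*(-199167) = -3 - 66389 = -66392)
J(W) = 6 - 9*W²/13 (J(W) = 6 + 9*((W*W)/(-13)) = 6 + 9*(W²*(-1/13)) = 6 + 9*(-W²/13) = 6 - 9*W²/13)
(J(520) + 451928)/(p + 267387) = ((6 - 9/13*520²) + 451928)/(-66392 + 267387) = ((6 - 9/13*270400) + 451928)/200995 = ((6 - 187200) + 451928)*(1/200995) = (-187194 + 451928)*(1/200995) = 264734*(1/200995) = 264734/200995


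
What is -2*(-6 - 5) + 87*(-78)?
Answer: -6764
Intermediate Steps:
-2*(-6 - 5) + 87*(-78) = -2*(-11) - 6786 = 22 - 6786 = -6764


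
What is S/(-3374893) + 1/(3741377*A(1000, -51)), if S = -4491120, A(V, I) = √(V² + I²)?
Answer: 4491120/3374893 + √1002601/3751108321577 ≈ 1.3307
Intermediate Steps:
A(V, I) = √(I² + V²)
S/(-3374893) + 1/(3741377*A(1000, -51)) = -4491120/(-3374893) + 1/(3741377*(√((-51)² + 1000²))) = -4491120*(-1/3374893) + 1/(3741377*(√(2601 + 1000000))) = 4491120/3374893 + 1/(3741377*(√1002601)) = 4491120/3374893 + (√1002601/1002601)/3741377 = 4491120/3374893 + √1002601/3751108321577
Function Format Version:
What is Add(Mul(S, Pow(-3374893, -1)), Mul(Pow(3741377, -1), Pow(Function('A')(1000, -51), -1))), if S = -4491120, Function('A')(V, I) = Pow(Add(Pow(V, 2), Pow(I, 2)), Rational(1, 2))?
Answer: Add(Rational(4491120, 3374893), Mul(Rational(1, 3751108321577), Pow(1002601, Rational(1, 2)))) ≈ 1.3307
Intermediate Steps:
Function('A')(V, I) = Pow(Add(Pow(I, 2), Pow(V, 2)), Rational(1, 2))
Add(Mul(S, Pow(-3374893, -1)), Mul(Pow(3741377, -1), Pow(Function('A')(1000, -51), -1))) = Add(Mul(-4491120, Pow(-3374893, -1)), Mul(Pow(3741377, -1), Pow(Pow(Add(Pow(-51, 2), Pow(1000, 2)), Rational(1, 2)), -1))) = Add(Mul(-4491120, Rational(-1, 3374893)), Mul(Rational(1, 3741377), Pow(Pow(Add(2601, 1000000), Rational(1, 2)), -1))) = Add(Rational(4491120, 3374893), Mul(Rational(1, 3741377), Pow(Pow(1002601, Rational(1, 2)), -1))) = Add(Rational(4491120, 3374893), Mul(Rational(1, 3741377), Mul(Rational(1, 1002601), Pow(1002601, Rational(1, 2))))) = Add(Rational(4491120, 3374893), Mul(Rational(1, 3751108321577), Pow(1002601, Rational(1, 2))))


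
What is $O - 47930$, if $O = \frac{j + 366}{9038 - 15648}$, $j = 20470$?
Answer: $- \frac{158419068}{3305} \approx -47933.0$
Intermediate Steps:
$O = - \frac{10418}{3305}$ ($O = \frac{20470 + 366}{9038 - 15648} = \frac{20836}{-6610} = 20836 \left(- \frac{1}{6610}\right) = - \frac{10418}{3305} \approx -3.1522$)
$O - 47930 = - \frac{10418}{3305} - 47930 = - \frac{158419068}{3305}$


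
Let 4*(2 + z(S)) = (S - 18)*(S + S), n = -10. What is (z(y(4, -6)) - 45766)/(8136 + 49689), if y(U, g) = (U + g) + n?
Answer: -15196/19275 ≈ -0.78838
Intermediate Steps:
y(U, g) = -10 + U + g (y(U, g) = (U + g) - 10 = -10 + U + g)
z(S) = -2 + S*(-18 + S)/2 (z(S) = -2 + ((S - 18)*(S + S))/4 = -2 + ((-18 + S)*(2*S))/4 = -2 + (2*S*(-18 + S))/4 = -2 + S*(-18 + S)/2)
(z(y(4, -6)) - 45766)/(8136 + 49689) = ((-2 + (-10 + 4 - 6)²/2 - 9*(-10 + 4 - 6)) - 45766)/(8136 + 49689) = ((-2 + (½)*(-12)² - 9*(-12)) - 45766)/57825 = ((-2 + (½)*144 + 108) - 45766)*(1/57825) = ((-2 + 72 + 108) - 45766)*(1/57825) = (178 - 45766)*(1/57825) = -45588*1/57825 = -15196/19275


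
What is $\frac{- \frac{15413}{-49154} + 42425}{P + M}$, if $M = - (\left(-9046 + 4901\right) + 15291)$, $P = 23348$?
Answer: $\frac{2085373863}{599777108} \approx 3.4769$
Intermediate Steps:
$M = -11146$ ($M = - (-4145 + 15291) = \left(-1\right) 11146 = -11146$)
$\frac{- \frac{15413}{-49154} + 42425}{P + M} = \frac{- \frac{15413}{-49154} + 42425}{23348 - 11146} = \frac{\left(-15413\right) \left(- \frac{1}{49154}\right) + 42425}{12202} = \left(\frac{15413}{49154} + 42425\right) \frac{1}{12202} = \frac{2085373863}{49154} \cdot \frac{1}{12202} = \frac{2085373863}{599777108}$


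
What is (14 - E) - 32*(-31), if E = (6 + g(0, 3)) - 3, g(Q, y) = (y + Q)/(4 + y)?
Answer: 7018/7 ≈ 1002.6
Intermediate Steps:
g(Q, y) = (Q + y)/(4 + y)
E = 24/7 (E = (6 + (0 + 3)/(4 + 3)) - 3 = (6 + 3/7) - 3 = 45/7 - 3 = 24/7 ≈ 3.4286)
(14 - E) - 32*(-31) = (14 - 1*24/7) - 32*(-31) = (14 - 24/7) + 992 = 74/7 + 992 = 7018/7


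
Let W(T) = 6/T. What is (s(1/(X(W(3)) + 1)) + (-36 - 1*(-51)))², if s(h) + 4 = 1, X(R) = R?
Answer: 144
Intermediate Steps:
s(h) = -3 (s(h) = -4 + 1 = -3)
(s(1/(X(W(3)) + 1)) + (-36 - 1*(-51)))² = (-3 + (-36 - 1*(-51)))² = (-3 + (-36 + 51))² = (-3 + 15)² = 12² = 144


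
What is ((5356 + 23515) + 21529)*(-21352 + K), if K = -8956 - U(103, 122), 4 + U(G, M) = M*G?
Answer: -2160648000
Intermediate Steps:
U(G, M) = -4 + G*M (U(G, M) = -4 + M*G = -4 + G*M)
K = -21518 (K = -8956 - (-4 + 103*122) = -8956 - (-4 + 12566) = -8956 - 1*12562 = -8956 - 12562 = -21518)
((5356 + 23515) + 21529)*(-21352 + K) = ((5356 + 23515) + 21529)*(-21352 - 21518) = (28871 + 21529)*(-42870) = 50400*(-42870) = -2160648000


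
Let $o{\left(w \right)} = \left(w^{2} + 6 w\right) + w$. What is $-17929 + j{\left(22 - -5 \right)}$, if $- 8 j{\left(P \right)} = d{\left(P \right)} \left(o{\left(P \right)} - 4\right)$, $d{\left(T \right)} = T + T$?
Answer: $- \frac{48197}{2} \approx -24099.0$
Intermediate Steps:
$o{\left(w \right)} = w^{2} + 7 w$
$d{\left(T \right)} = 2 T$
$j{\left(P \right)} = - \frac{P \left(-4 + P \left(7 + P\right)\right)}{4}$ ($j{\left(P \right)} = - \frac{2 P \left(P \left(7 + P\right) - 4\right)}{8} = - \frac{2 P \left(-4 + P \left(7 + P\right)\right)}{8} = - \frac{P \left(-4 + P \left(7 + P\right)\right)}{4}$)
$-17929 + j{\left(22 - -5 \right)} = -17929 - \frac{\left(22 - -5\right) \left(-4 + \left(22 - -5\right) \left(7 + \left(22 - -5\right)\right)\right)}{4} = -17929 - \frac{\left(22 + 5\right) \left(-4 + \left(22 + 5\right) \left(7 + \left(22 + 5\right)\right)\right)}{4} = -17929 - \frac{27 \left(-4 + 27 \left(7 + 27\right)\right)}{4} = -17929 - \frac{27 \left(-4 + 27 \cdot 34\right)}{4} = -17929 - \frac{27 \left(-4 + 918\right)}{4} = -17929 - \frac{27}{4} \cdot 914 = -17929 - \frac{12339}{2} = - \frac{48197}{2}$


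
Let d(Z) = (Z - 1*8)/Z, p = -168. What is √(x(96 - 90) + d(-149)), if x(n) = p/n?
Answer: I*√598235/149 ≈ 5.191*I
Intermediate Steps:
d(Z) = (-8 + Z)/Z (d(Z) = (Z - 8)/Z = (-8 + Z)/Z)
x(n) = -168/n
√(x(96 - 90) + d(-149)) = √(-168/(96 - 90) + (-8 - 149)/(-149)) = √(-168/6 - 1/149*(-157)) = √(-168*⅙ + 157/149) = √(-28 + 157/149) = √(-4015/149) = I*√598235/149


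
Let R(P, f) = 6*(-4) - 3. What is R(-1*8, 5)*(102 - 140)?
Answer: 1026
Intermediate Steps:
R(P, f) = -27 (R(P, f) = -24 - 3 = -27)
R(-1*8, 5)*(102 - 140) = -27*(102 - 140) = -27*(-38) = 1026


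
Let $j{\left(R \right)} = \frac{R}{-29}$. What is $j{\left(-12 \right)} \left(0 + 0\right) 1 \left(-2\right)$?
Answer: $0$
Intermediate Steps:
$j{\left(R \right)} = - \frac{R}{29}$ ($j{\left(R \right)} = R \left(- \frac{1}{29}\right) = - \frac{R}{29}$)
$j{\left(-12 \right)} \left(0 + 0\right) 1 \left(-2\right) = \left(- \frac{1}{29}\right) \left(-12\right) \left(0 + 0\right) 1 \left(-2\right) = \frac{12 \cdot 0 \cdot 1 \left(-2\right)}{29} = \frac{12 \cdot 0 \left(-2\right)}{29} = \frac{12}{29} \cdot 0 = 0$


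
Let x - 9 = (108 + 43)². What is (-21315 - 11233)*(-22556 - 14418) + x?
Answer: 1203452562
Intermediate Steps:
x = 22810 (x = 9 + (108 + 43)² = 9 + 151² = 9 + 22801 = 22810)
(-21315 - 11233)*(-22556 - 14418) + x = (-21315 - 11233)*(-22556 - 14418) + 22810 = -32548*(-36974) + 22810 = 1203429752 + 22810 = 1203452562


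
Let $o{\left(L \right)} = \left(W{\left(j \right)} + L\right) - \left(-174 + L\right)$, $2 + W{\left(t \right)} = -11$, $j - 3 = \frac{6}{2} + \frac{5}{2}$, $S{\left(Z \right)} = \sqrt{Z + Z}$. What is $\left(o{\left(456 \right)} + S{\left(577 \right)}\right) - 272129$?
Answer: $-271968 + \sqrt{1154} \approx -2.7193 \cdot 10^{5}$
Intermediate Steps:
$S{\left(Z \right)} = \sqrt{2} \sqrt{Z}$ ($S{\left(Z \right)} = \sqrt{2 Z} = \sqrt{2} \sqrt{Z}$)
$j = \frac{17}{2}$ ($j = 3 + \left(\frac{6}{2} + \frac{5}{2}\right) = 3 + \left(6 \cdot \frac{1}{2} + 5 \cdot \frac{1}{2}\right) = 3 + \left(3 + \frac{5}{2}\right) = 3 + \frac{11}{2} = \frac{17}{2} \approx 8.5$)
$W{\left(t \right)} = -13$ ($W{\left(t \right)} = -2 - 11 = -13$)
$o{\left(L \right)} = 161$ ($o{\left(L \right)} = \left(-13 + L\right) - \left(-174 + L\right) = 161$)
$\left(o{\left(456 \right)} + S{\left(577 \right)}\right) - 272129 = \left(161 + \sqrt{2} \sqrt{577}\right) - 272129 = \left(161 + \sqrt{1154}\right) - 272129 = -271968 + \sqrt{1154}$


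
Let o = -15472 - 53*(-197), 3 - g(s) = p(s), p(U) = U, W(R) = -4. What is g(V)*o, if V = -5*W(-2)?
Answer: 85527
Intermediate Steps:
V = 20 (V = -5*(-4) = 20)
g(s) = 3 - s
o = -5031 (o = -15472 - 1*(-10441) = -15472 + 10441 = -5031)
g(V)*o = (3 - 1*20)*(-5031) = (3 - 20)*(-5031) = -17*(-5031) = 85527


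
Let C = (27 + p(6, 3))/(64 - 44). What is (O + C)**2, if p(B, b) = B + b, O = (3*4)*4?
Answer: 62001/25 ≈ 2480.0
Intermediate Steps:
O = 48 (O = 12*4 = 48)
C = 9/5 (C = (27 + (6 + 3))/(64 - 44) = (27 + 9)/20 = 36*(1/20) = 9/5 ≈ 1.8000)
(O + C)**2 = (48 + 9/5)**2 = (249/5)**2 = 62001/25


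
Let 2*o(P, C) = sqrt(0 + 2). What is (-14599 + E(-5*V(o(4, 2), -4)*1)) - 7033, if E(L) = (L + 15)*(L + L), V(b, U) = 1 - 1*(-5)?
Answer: -20732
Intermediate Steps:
o(P, C) = sqrt(2)/2 (o(P, C) = sqrt(0 + 2)/2 = sqrt(2)/2)
V(b, U) = 6 (V(b, U) = 1 + 5 = 6)
E(L) = 2*L*(15 + L) (E(L) = (15 + L)*(2*L) = 2*L*(15 + L))
(-14599 + E(-5*V(o(4, 2), -4)*1)) - 7033 = (-14599 + 2*(-5*6*1)*(15 - 5*6*1)) - 7033 = (-14599 + 2*(-30*1)*(15 - 30*1)) - 7033 = (-14599 + 2*(-30)*(15 - 30)) - 7033 = (-14599 + 2*(-30)*(-15)) - 7033 = (-14599 + 900) - 7033 = -13699 - 7033 = -20732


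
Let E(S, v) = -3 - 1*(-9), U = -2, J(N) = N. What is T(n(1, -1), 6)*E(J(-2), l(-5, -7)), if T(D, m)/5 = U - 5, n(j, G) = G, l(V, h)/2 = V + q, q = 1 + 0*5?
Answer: -210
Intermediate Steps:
q = 1 (q = 1 + 0 = 1)
l(V, h) = 2 + 2*V (l(V, h) = 2*(V + 1) = 2*(1 + V) = 2 + 2*V)
T(D, m) = -35 (T(D, m) = 5*(-2 - 5) = 5*(-7) = -35)
E(S, v) = 6 (E(S, v) = -3 + 9 = 6)
T(n(1, -1), 6)*E(J(-2), l(-5, -7)) = -35*6 = -210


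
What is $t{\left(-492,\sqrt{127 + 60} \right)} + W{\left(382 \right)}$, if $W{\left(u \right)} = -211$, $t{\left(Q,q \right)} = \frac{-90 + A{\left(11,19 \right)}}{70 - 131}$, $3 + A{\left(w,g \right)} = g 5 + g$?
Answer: $- \frac{12892}{61} \approx -211.34$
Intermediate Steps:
$A{\left(w,g \right)} = -3 + 6 g$ ($A{\left(w,g \right)} = -3 + \left(g 5 + g\right) = -3 + \left(5 g + g\right) = -3 + 6 g$)
$t{\left(Q,q \right)} = - \frac{21}{61}$ ($t{\left(Q,q \right)} = \frac{-90 + \left(-3 + 6 \cdot 19\right)}{70 - 131} = \frac{-90 + \left(-3 + 114\right)}{-61} = \left(-90 + 111\right) \left(- \frac{1}{61}\right) = 21 \left(- \frac{1}{61}\right) = - \frac{21}{61}$)
$t{\left(-492,\sqrt{127 + 60} \right)} + W{\left(382 \right)} = - \frac{21}{61} - 211 = - \frac{12892}{61}$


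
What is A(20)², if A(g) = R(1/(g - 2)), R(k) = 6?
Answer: 36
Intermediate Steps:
A(g) = 6
A(20)² = 6² = 36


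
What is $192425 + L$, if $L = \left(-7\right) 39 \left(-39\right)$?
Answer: $203072$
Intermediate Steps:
$L = 10647$ ($L = \left(-273\right) \left(-39\right) = 10647$)
$192425 + L = 192425 + 10647 = 203072$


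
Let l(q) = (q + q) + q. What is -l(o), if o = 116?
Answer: -348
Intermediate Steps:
l(q) = 3*q (l(q) = 2*q + q = 3*q)
-l(o) = -3*116 = -1*348 = -348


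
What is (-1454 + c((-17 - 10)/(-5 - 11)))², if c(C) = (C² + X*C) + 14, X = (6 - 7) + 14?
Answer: 131257667025/65536 ≈ 2.0028e+6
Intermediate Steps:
X = 13 (X = -1 + 14 = 13)
c(C) = 14 + C² + 13*C (c(C) = (C² + 13*C) + 14 = 14 + C² + 13*C)
(-1454 + c((-17 - 10)/(-5 - 11)))² = (-1454 + (14 + ((-17 - 10)/(-5 - 11))² + 13*((-17 - 10)/(-5 - 11))))² = (-1454 + (14 + (-27/(-16))² + 13*(-27/(-16))))² = (-1454 + (14 + (-27*(-1/16))² + 13*(-27*(-1/16))))² = (-1454 + (14 + (27/16)² + 13*(27/16)))² = (-1454 + (14 + 729/256 + 351/16))² = (-1454 + 9929/256)² = (-362295/256)² = 131257667025/65536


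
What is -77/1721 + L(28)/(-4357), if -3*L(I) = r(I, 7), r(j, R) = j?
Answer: -958279/22495191 ≈ -0.042599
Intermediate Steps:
L(I) = -I/3
-77/1721 + L(28)/(-4357) = -77/1721 - 1/3*28/(-4357) = -77*1/1721 - 28/3*(-1/4357) = -77/1721 + 28/13071 = -958279/22495191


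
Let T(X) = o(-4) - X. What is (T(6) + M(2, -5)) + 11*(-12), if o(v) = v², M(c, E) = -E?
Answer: -117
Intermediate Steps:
T(X) = 16 - X (T(X) = (-4)² - X = 16 - X)
(T(6) + M(2, -5)) + 11*(-12) = ((16 - 1*6) - 1*(-5)) + 11*(-12) = ((16 - 6) + 5) - 132 = (10 + 5) - 132 = 15 - 132 = -117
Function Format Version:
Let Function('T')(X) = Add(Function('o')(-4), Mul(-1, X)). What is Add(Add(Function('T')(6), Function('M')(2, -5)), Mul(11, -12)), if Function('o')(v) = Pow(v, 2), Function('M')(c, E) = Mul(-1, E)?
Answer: -117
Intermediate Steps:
Function('T')(X) = Add(16, Mul(-1, X)) (Function('T')(X) = Add(Pow(-4, 2), Mul(-1, X)) = Add(16, Mul(-1, X)))
Add(Add(Function('T')(6), Function('M')(2, -5)), Mul(11, -12)) = Add(Add(Add(16, Mul(-1, 6)), Mul(-1, -5)), Mul(11, -12)) = Add(Add(Add(16, -6), 5), -132) = Add(Add(10, 5), -132) = Add(15, -132) = -117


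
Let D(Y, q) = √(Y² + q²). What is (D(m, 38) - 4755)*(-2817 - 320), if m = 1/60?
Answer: 14916435 - 3137*√5198401/60 ≈ 1.4797e+7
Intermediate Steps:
m = 1/60 ≈ 0.016667
(D(m, 38) - 4755)*(-2817 - 320) = (√((1/60)² + 38²) - 4755)*(-2817 - 320) = (√(1/3600 + 1444) - 4755)*(-3137) = (√(5198401/3600) - 4755)*(-3137) = (√5198401/60 - 4755)*(-3137) = (-4755 + √5198401/60)*(-3137) = 14916435 - 3137*√5198401/60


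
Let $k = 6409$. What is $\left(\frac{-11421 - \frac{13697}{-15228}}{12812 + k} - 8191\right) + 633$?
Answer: $- \frac{2212380763795}{292697388} \approx -7558.6$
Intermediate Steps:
$\left(\frac{-11421 - \frac{13697}{-15228}}{12812 + k} - 8191\right) + 633 = \left(\frac{-11421 - \frac{13697}{-15228}}{12812 + 6409} - 8191\right) + 633 = \left(\frac{-11421 - - \frac{13697}{15228}}{19221} - 8191\right) + 633 = \left(\left(-11421 + \frac{13697}{15228}\right) \frac{1}{19221} - 8191\right) + 633 = \left(\left(- \frac{173905291}{15228}\right) \frac{1}{19221} - 8191\right) + 633 = \left(- \frac{173905291}{292697388} - 8191\right) + 633 = - \frac{2397658210399}{292697388} + 633 = - \frac{2212380763795}{292697388}$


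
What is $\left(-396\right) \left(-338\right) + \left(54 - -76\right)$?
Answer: $133978$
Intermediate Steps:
$\left(-396\right) \left(-338\right) + \left(54 - -76\right) = 133848 + \left(54 + 76\right) = 133848 + 130 = 133978$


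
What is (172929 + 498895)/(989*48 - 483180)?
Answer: -167956/108927 ≈ -1.5419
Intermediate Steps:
(172929 + 498895)/(989*48 - 483180) = 671824/(47472 - 483180) = 671824/(-435708) = 671824*(-1/435708) = -167956/108927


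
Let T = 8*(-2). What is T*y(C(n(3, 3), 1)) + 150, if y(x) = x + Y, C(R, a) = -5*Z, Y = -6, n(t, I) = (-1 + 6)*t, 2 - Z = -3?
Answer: 646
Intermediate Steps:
Z = 5 (Z = 2 - 1*(-3) = 2 + 3 = 5)
n(t, I) = 5*t
C(R, a) = -25 (C(R, a) = -5*5 = -25)
y(x) = -6 + x (y(x) = x - 6 = -6 + x)
T = -16
T*y(C(n(3, 3), 1)) + 150 = -16*(-6 - 25) + 150 = -16*(-31) + 150 = 496 + 150 = 646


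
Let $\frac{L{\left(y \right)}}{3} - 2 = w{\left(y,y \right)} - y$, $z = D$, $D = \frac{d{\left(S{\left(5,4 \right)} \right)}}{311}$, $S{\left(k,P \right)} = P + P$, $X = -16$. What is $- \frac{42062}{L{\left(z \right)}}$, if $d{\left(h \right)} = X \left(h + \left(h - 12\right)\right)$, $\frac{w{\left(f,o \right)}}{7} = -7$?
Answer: $\frac{13081282}{43659} \approx 299.62$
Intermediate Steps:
$w{\left(f,o \right)} = -49$ ($w{\left(f,o \right)} = 7 \left(-7\right) = -49$)
$S{\left(k,P \right)} = 2 P$
$d{\left(h \right)} = 192 - 32 h$ ($d{\left(h \right)} = - 16 \left(h + \left(h - 12\right)\right) = - 16 \left(h + \left(-12 + h\right)\right) = - 16 \left(-12 + 2 h\right) = 192 - 32 h$)
$D = - \frac{64}{311}$ ($D = \frac{192 - 32 \cdot 2 \cdot 4}{311} = \left(192 - 256\right) \frac{1}{311} = \left(-64\right) \frac{1}{311} = - \frac{64}{311} \approx -0.20579$)
$z = - \frac{64}{311} \approx -0.20579$
$L{\left(y \right)} = -141 - 3 y$ ($L{\left(y \right)} = 6 + 3 \left(-49 - y\right) = 6 - \left(147 + 3 y\right) = -141 - 3 y$)
$- \frac{42062}{L{\left(z \right)}} = - \frac{42062}{-141 - - \frac{192}{311}} = - \frac{42062}{-141 + \frac{192}{311}} = - \frac{42062}{- \frac{43659}{311}} = \left(-42062\right) \left(- \frac{311}{43659}\right) = \frac{13081282}{43659}$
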